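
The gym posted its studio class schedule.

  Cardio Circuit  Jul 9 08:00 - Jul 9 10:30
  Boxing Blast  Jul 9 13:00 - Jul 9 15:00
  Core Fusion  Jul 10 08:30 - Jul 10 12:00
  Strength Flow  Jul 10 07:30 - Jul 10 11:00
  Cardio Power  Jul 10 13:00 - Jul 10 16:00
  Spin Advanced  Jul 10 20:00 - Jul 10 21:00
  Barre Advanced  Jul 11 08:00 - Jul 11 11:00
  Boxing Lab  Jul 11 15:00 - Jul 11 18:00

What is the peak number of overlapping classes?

Sort all start/end points and keep a running count:
Jul 9 08:00 start Cardio Circuit → 1
Jul 9 10:30 end Cardio Circuit → 0
Jul 9 13:00 start Boxing Blast → 1
Jul 9 15:00 end Boxing Blast → 0
Jul 10 07:30 start Strength Flow → 1
Jul 10 08:30 start Core Fusion → 2
Jul 10 11:00 end Strength Flow → 1
Jul 10 12:00 end Core Fusion → 0
Jul 10 13:00 start Cardio Power → 1
Jul 10 16:00 end Cardio Power → 0
Jul 10 20:00 start Spin Advanced → 1
Jul 10 21:00 end Spin Advanced → 0
Jul 11 08:00 start Barre Advanced → 1
Jul 11 11:00 end Barre Advanced → 0
Jul 11 15:00 start Boxing Lab → 1
Jul 11 18:00 end Boxing Lab → 0
Peak is 2, at Jul 10 08:30 (Core Fusion, Strength Flow).

2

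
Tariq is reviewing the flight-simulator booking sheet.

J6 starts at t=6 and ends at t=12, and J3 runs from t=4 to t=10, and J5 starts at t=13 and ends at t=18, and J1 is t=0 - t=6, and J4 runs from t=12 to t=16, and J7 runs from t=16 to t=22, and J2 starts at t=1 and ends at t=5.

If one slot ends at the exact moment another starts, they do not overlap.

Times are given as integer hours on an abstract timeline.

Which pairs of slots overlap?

Sorted by start: J1, J2, J3, J6, J4, J5, J7.
J2 starts before J1 ends → J1 and J2 overlap.
J3 starts before J1 ends → J1 and J3 overlap.
J6 starts exactly when J1 ends (back-to-back, no overlap) — done with J1.
J3 starts before J2 ends → J2 and J3 overlap.
J6 starts after J2 ends — done with J2.
J6 starts before J3 ends → J3 and J6 overlap.
J4 starts after J3 ends — done with J3.
J4 starts exactly when J6 ends (back-to-back, no overlap) — done with J6.
J5 starts before J4 ends → J4 and J5 overlap.
J7 starts exactly when J4 ends (back-to-back, no overlap).
J7 starts before J5 ends → J5 and J7 overlap.

J1 & J2, J1 & J3, J2 & J3, J3 & J6, J4 & J5, J5 & J7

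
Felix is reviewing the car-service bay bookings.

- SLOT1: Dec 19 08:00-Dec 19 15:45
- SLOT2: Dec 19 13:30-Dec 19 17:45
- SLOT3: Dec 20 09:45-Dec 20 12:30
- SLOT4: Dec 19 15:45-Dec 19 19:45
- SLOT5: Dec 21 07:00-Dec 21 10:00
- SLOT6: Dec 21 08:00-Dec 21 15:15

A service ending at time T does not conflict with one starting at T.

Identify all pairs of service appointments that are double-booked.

Sorted by start: SLOT1, SLOT2, SLOT4, SLOT3, SLOT5, SLOT6.
SLOT2 starts before SLOT1 ends → SLOT1 and SLOT2 overlap.
SLOT4 starts exactly when SLOT1 ends (back-to-back, no overlap) — done with SLOT1.
SLOT4 starts before SLOT2 ends → SLOT2 and SLOT4 overlap.
SLOT3 starts after SLOT2 ends — done with SLOT2.
SLOT3 starts after SLOT4 ends — done with SLOT4.
SLOT5 starts after SLOT3 ends — done with SLOT3.
SLOT6 starts before SLOT5 ends → SLOT5 and SLOT6 overlap.

SLOT1 & SLOT2, SLOT2 & SLOT4, SLOT5 & SLOT6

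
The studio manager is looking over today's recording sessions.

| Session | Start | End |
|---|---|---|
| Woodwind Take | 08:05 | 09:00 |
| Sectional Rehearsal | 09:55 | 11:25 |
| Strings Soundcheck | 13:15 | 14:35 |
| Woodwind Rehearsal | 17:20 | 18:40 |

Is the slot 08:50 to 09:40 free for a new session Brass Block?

No — it overlaps Woodwind Take

Woodwind Take: starts 08:05 before Brass Block ends 09:40, and ends 09:00 after Brass Block starts 08:50 → overlap.
Sectional Rehearsal: starts 09:55 at or after Brass Block ends 09:40 → clear.
Strings Soundcheck: starts 13:15 at or after Brass Block ends 09:40 → clear.
Woodwind Rehearsal: starts 17:20 at or after Brass Block ends 09:40 → clear.
Brass Block overlaps Woodwind Take.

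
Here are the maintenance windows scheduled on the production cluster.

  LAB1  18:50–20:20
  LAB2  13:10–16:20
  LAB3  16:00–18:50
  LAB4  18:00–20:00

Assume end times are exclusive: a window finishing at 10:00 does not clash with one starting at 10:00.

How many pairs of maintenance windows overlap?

3

Sorted by start: LAB2, LAB3, LAB4, LAB1.
LAB3 starts before LAB2 ends → LAB2 and LAB3 overlap.
LAB4 starts after LAB2 ends, so nothing later overlaps LAB2 either.
LAB4 starts before LAB3 ends → LAB3 and LAB4 overlap.
LAB1 starts exactly when LAB3 ends (back-to-back, no overlap).
LAB1 starts before LAB4 ends → LAB4 and LAB1 overlap.
Overlapping pairs: LAB1 & LAB4, LAB2 & LAB3, LAB3 & LAB4 — 3 in total.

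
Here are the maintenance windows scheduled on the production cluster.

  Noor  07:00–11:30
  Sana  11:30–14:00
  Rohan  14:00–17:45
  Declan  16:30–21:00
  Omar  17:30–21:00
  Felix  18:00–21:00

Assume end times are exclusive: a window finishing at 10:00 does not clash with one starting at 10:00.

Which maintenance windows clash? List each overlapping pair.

Declan & Felix, Declan & Omar, Declan & Rohan, Felix & Omar, Omar & Rohan

Sorted by start: Noor, Sana, Rohan, Declan, Omar, Felix.
Sana starts exactly when Noor ends (back-to-back, no overlap), so nothing later overlaps Noor either.
Rohan starts exactly when Sana ends (back-to-back, no overlap), so nothing later overlaps Sana either.
Declan starts before Rohan ends → Rohan and Declan overlap.
Omar starts before Rohan ends → Rohan and Omar overlap.
Felix starts after Rohan ends.
Omar starts before Declan ends → Declan and Omar overlap.
Felix starts before Declan ends → Declan and Felix overlap.
Felix starts before Omar ends → Omar and Felix overlap.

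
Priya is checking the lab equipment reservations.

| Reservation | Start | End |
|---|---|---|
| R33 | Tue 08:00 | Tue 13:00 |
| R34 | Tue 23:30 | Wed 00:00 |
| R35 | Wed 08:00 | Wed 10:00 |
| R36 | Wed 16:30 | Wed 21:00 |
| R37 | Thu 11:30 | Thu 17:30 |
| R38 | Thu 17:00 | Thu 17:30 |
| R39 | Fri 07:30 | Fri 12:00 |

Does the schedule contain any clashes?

Yes

Sorted by start: R33, R34, R35, R36, R37, R38, R39.
R34 starts after R33 ends; R33 is clear from here.
R35 starts after R34 ends; R34 is clear from here.
R36 starts after R35 ends; R35 is clear from here.
R37 starts after R36 ends; R36 is clear from here.
R38 starts before R37 ends → R37 and R38 overlap.
That's a conflict, so the schedule is not conflict-free.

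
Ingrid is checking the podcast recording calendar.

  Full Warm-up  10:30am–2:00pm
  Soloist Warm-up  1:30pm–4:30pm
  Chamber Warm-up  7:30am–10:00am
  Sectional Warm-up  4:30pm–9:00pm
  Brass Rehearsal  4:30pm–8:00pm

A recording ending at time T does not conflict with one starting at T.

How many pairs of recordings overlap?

2

Sorted by start: Chamber Warm-up, Full Warm-up, Soloist Warm-up, Sectional Warm-up, Brass Rehearsal.
Full Warm-up starts after Chamber Warm-up ends — done with Chamber Warm-up.
Soloist Warm-up starts before Full Warm-up ends → Full Warm-up and Soloist Warm-up overlap.
Sectional Warm-up starts after Full Warm-up ends — done with Full Warm-up.
Sectional Warm-up starts exactly when Soloist Warm-up ends (back-to-back, no overlap) — done with Soloist Warm-up.
Brass Rehearsal starts before Sectional Warm-up ends → Sectional Warm-up and Brass Rehearsal overlap.
Overlapping pairs: Brass Rehearsal & Sectional Warm-up, Full Warm-up & Soloist Warm-up — 2 in total.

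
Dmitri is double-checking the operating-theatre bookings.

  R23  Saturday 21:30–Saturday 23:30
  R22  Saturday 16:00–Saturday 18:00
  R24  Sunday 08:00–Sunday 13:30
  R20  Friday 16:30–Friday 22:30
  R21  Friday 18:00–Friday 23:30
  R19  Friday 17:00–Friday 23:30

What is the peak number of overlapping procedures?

Walk through starts and ends in time order (an end at T is processed before a start at T):
Friday 16:30 start R20 → 1
Friday 17:00 start R19 → 2
Friday 18:00 start R21 → 3
Friday 22:30 end R20 → 2
Friday 23:30 end R19 → 1
Friday 23:30 end R21 → 0
Saturday 16:00 start R22 → 1
Saturday 18:00 end R22 → 0
Saturday 21:30 start R23 → 1
Saturday 23:30 end R23 → 0
Sunday 08:00 start R24 → 1
Sunday 13:30 end R24 → 0
Peak is 3, at Friday 18:00 (R19, R20, R21).

3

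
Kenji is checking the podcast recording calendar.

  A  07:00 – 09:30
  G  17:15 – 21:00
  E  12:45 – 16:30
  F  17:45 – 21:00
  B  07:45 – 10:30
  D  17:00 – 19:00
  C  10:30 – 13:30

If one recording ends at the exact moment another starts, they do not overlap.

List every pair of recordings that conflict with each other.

A & B, C & E, D & F, D & G, F & G

Two intervals overlap when each starts before the other ends.
Sorted by start: A, B, C, E, D, G, F.
B starts before A ends → A and B overlap.
C starts after A ends — done with A.
C starts exactly when B ends (back-to-back, no overlap) — done with B.
E starts before C ends → C and E overlap.
D starts after C ends — done with C.
D starts after E ends — done with E.
G starts before D ends → D and G overlap.
F starts before D ends → D and F overlap.
F starts before G ends → G and F overlap.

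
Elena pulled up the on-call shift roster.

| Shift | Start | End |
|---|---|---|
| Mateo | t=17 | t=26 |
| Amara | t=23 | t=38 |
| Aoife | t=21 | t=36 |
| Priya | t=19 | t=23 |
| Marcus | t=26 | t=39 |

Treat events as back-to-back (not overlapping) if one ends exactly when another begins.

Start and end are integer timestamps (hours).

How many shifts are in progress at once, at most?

Sweep the timeline, counting +1 at each start and −1 at each end (ends before starts at a tie):
t=17 start Mateo → 1
t=19 start Priya → 2
t=21 start Aoife → 3
t=23 end Priya → 2
t=23 start Amara → 3
t=26 end Mateo → 2
t=26 start Marcus → 3
t=36 end Aoife → 2
t=38 end Amara → 1
t=39 end Marcus → 0
Peak is 3, at t=21 (Aoife, Mateo, Priya).

3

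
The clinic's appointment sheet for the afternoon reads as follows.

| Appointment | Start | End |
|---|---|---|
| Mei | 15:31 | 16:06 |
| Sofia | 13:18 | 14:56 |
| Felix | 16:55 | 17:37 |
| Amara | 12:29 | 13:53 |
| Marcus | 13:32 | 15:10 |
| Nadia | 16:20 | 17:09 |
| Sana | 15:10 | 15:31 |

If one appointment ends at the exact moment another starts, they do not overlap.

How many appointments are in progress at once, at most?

3

Walk through starts and ends in time order (an end at T is processed before a start at T):
12:29 start Amara → 1
13:18 start Sofia → 2
13:32 start Marcus → 3
13:53 end Amara → 2
14:56 end Sofia → 1
15:10 end Marcus → 0
15:10 start Sana → 1
15:31 end Sana → 0
15:31 start Mei → 1
16:06 end Mei → 0
16:20 start Nadia → 1
16:55 start Felix → 2
17:09 end Nadia → 1
17:37 end Felix → 0
Peak is 3, at 13:32 (Amara, Marcus, Sofia).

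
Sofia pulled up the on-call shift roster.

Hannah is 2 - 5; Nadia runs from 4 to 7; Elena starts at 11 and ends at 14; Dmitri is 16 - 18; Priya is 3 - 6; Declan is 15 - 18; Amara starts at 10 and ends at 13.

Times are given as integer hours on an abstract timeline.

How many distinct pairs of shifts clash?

Check each pair: they overlap iff neither finishes before the other starts.
Sorted by start: Hannah, Priya, Nadia, Amara, Elena, Declan, Dmitri.
Priya starts before Hannah ends → Hannah and Priya overlap.
Nadia starts before Hannah ends → Hannah and Nadia overlap.
Amara starts after Hannah ends, so Hannah has no further overlaps.
Nadia starts before Priya ends → Priya and Nadia overlap.
Amara starts after Priya ends, so Priya has no further overlaps.
Amara starts after Nadia ends, so Nadia has no further overlaps.
Elena starts before Amara ends → Amara and Elena overlap.
Declan starts after Amara ends, so Amara has no further overlaps.
Declan starts after Elena ends, so Elena has no further overlaps.
Dmitri starts before Declan ends → Declan and Dmitri overlap.
Overlapping pairs: Amara & Elena, Declan & Dmitri, Hannah & Nadia, Hannah & Priya, Nadia & Priya — 5 in total.

5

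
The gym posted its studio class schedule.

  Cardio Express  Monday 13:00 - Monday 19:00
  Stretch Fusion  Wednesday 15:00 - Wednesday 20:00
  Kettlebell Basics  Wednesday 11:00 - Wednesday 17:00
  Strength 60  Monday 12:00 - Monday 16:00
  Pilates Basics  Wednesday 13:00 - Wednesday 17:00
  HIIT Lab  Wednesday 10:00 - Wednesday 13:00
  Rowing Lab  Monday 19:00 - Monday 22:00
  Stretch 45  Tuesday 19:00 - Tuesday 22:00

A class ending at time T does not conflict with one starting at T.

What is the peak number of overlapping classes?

Walk through starts and ends in time order (an end at T is processed before a start at T):
Monday 12:00 start Strength 60 → 1
Monday 13:00 start Cardio Express → 2
Monday 16:00 end Strength 60 → 1
Monday 19:00 end Cardio Express → 0
Monday 19:00 start Rowing Lab → 1
Monday 22:00 end Rowing Lab → 0
Tuesday 19:00 start Stretch 45 → 1
Tuesday 22:00 end Stretch 45 → 0
Wednesday 10:00 start HIIT Lab → 1
Wednesday 11:00 start Kettlebell Basics → 2
Wednesday 13:00 end HIIT Lab → 1
Wednesday 13:00 start Pilates Basics → 2
Wednesday 15:00 start Stretch Fusion → 3
Wednesday 17:00 end Kettlebell Basics → 2
Wednesday 17:00 end Pilates Basics → 1
Wednesday 20:00 end Stretch Fusion → 0
Peak is 3, at Wednesday 15:00 (Kettlebell Basics, Pilates Basics, Stretch Fusion).

3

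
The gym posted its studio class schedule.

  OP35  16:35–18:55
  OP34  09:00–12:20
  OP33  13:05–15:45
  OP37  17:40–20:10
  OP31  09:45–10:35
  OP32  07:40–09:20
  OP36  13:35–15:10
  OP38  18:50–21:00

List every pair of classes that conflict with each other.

OP31 & OP34, OP32 & OP34, OP33 & OP36, OP35 & OP37, OP35 & OP38, OP37 & OP38

Sorted by start: OP32, OP34, OP31, OP33, OP36, OP35, OP37, OP38.
OP34 starts before OP32 ends → OP32 and OP34 overlap.
OP31 starts after OP32 ends; OP32 is clear from here.
OP31 starts before OP34 ends → OP34 and OP31 overlap.
OP33 starts after OP34 ends; OP34 is clear from here.
OP33 starts after OP31 ends; OP31 is clear from here.
OP36 starts before OP33 ends → OP33 and OP36 overlap.
OP35 starts after OP33 ends; OP33 is clear from here.
OP35 starts after OP36 ends; OP36 is clear from here.
OP37 starts before OP35 ends → OP35 and OP37 overlap.
OP38 starts before OP35 ends → OP35 and OP38 overlap.
OP38 starts before OP37 ends → OP37 and OP38 overlap.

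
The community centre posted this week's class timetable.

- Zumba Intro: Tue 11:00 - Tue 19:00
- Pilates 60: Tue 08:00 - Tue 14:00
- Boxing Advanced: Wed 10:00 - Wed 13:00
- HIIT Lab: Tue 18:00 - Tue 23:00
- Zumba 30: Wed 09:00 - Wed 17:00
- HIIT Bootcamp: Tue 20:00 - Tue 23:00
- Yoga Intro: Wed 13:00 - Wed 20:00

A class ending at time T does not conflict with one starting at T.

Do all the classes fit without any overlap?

No

Sorted by start: Pilates 60, Zumba Intro, HIIT Lab, HIIT Bootcamp, Zumba 30, Boxing Advanced, Yoga Intro.
Zumba Intro starts before Pilates 60 ends → Pilates 60 and Zumba Intro overlap.
That's a conflict, so the schedule is not conflict-free.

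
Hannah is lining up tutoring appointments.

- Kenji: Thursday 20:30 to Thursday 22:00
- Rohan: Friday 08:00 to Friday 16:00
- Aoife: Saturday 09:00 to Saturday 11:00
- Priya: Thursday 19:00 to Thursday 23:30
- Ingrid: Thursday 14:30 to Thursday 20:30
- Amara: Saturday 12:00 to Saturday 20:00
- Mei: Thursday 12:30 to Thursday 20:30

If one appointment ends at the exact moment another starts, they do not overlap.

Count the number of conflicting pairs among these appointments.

Sorted by start: Mei, Ingrid, Priya, Kenji, Rohan, Aoife, Amara.
Ingrid starts before Mei ends → Mei and Ingrid overlap.
Priya starts before Mei ends → Mei and Priya overlap.
Kenji starts exactly when Mei ends (back-to-back, no overlap) — done with Mei.
Priya starts before Ingrid ends → Ingrid and Priya overlap.
Kenji starts exactly when Ingrid ends (back-to-back, no overlap) — done with Ingrid.
Kenji starts before Priya ends → Priya and Kenji overlap.
Rohan starts after Priya ends — done with Priya.
Rohan starts after Kenji ends — done with Kenji.
Aoife starts after Rohan ends — done with Rohan.
Amara starts after Aoife ends.
Overlapping pairs: Ingrid & Mei, Ingrid & Priya, Kenji & Priya, Mei & Priya — 4 in total.

4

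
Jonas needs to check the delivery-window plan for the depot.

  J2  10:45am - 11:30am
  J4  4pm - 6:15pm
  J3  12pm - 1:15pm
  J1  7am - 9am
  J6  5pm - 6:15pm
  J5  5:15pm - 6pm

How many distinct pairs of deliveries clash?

3

Sorted by start: J1, J2, J3, J4, J6, J5.
J2 starts after J1 ends; J1 is clear from here.
J3 starts after J2 ends; J2 is clear from here.
J4 starts after J3 ends; J3 is clear from here.
J6 starts before J4 ends → J4 and J6 overlap.
J5 starts before J4 ends → J4 and J5 overlap.
J5 starts before J6 ends → J6 and J5 overlap.
Overlapping pairs: J4 & J5, J4 & J6, J5 & J6 — 3 in total.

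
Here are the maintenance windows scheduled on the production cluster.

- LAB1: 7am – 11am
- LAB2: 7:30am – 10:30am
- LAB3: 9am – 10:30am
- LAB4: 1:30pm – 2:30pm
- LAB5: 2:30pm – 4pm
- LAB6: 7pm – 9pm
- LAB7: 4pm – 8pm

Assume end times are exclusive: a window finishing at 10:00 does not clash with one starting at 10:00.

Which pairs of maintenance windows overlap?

LAB1 & LAB2, LAB1 & LAB3, LAB2 & LAB3, LAB6 & LAB7

Sorted by start: LAB1, LAB2, LAB3, LAB4, LAB5, LAB7, LAB6.
LAB2 starts before LAB1 ends → LAB1 and LAB2 overlap.
LAB3 starts before LAB1 ends → LAB1 and LAB3 overlap.
LAB4 starts after LAB1 ends; LAB1 is clear from here.
LAB3 starts before LAB2 ends → LAB2 and LAB3 overlap.
LAB4 starts after LAB2 ends; LAB2 is clear from here.
LAB4 starts after LAB3 ends; LAB3 is clear from here.
LAB5 starts exactly when LAB4 ends (back-to-back, no overlap); LAB4 is clear from here.
LAB7 starts exactly when LAB5 ends (back-to-back, no overlap); LAB5 is clear from here.
LAB6 starts before LAB7 ends → LAB7 and LAB6 overlap.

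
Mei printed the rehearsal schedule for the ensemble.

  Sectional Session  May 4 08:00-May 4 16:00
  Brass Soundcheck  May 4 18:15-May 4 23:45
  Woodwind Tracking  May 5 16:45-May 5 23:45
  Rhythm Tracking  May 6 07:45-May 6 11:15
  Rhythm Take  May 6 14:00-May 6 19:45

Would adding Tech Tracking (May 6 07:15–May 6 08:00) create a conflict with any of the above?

Yes — it overlaps Rhythm Tracking

Sectional Session: ends May 4 16:00 at or before Tech Tracking starts May 6 07:15 → clear.
Brass Soundcheck: ends May 4 23:45 at or before Tech Tracking starts May 6 07:15 → clear.
Woodwind Tracking: ends May 5 23:45 at or before Tech Tracking starts May 6 07:15 → clear.
Rhythm Tracking: starts May 6 07:45 before Tech Tracking ends May 6 08:00, and ends May 6 11:15 after Tech Tracking starts May 6 07:15 → overlap.
Rhythm Take: starts May 6 14:00 at or after Tech Tracking ends May 6 08:00 → clear.
Tech Tracking overlaps Rhythm Tracking.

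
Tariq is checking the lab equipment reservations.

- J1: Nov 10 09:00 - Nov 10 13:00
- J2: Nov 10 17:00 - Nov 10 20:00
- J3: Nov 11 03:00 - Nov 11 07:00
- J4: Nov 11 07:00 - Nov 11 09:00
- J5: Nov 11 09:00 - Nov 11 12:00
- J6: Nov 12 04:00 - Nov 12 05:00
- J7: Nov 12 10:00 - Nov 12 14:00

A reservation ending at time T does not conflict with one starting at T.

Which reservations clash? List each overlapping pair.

none

Two intervals overlap when each starts before the other ends.
Sorted by start: J1, J2, J3, J4, J5, J6, J7.
J2 starts after J1 ends; J1 is clear from here.
J3 starts after J2 ends; J2 is clear from here.
J4 starts exactly when J3 ends (back-to-back, no overlap); J3 is clear from here.
J5 starts exactly when J4 ends (back-to-back, no overlap); J4 is clear from here.
J6 starts after J5 ends; J5 is clear from here.
J7 starts after J6 ends.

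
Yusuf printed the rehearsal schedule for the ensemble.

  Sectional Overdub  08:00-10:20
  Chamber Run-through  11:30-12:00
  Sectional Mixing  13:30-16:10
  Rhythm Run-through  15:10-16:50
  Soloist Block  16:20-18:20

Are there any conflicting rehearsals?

Yes

Two intervals overlap when each starts before the other ends.
Sorted by start: Sectional Overdub, Chamber Run-through, Sectional Mixing, Rhythm Run-through, Soloist Block.
Chamber Run-through starts after Sectional Overdub ends — done with Sectional Overdub.
Sectional Mixing starts after Chamber Run-through ends — done with Chamber Run-through.
Rhythm Run-through starts before Sectional Mixing ends → Sectional Mixing and Rhythm Run-through overlap.
That's a conflict, so the schedule is not conflict-free.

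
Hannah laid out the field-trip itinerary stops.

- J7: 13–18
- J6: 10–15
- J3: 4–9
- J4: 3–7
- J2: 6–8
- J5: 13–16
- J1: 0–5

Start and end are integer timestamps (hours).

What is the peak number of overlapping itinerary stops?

Sweep the timeline, counting +1 at each start and −1 at each end (ends before starts at a tie):
0 start J1 → 1
3 start J4 → 2
4 start J3 → 3
5 end J1 → 2
6 start J2 → 3
7 end J4 → 2
8 end J2 → 1
9 end J3 → 0
10 start J6 → 1
13 start J5 → 2
13 start J7 → 3
15 end J6 → 2
16 end J5 → 1
18 end J7 → 0
Peak is 3, at 4 (J1, J3, J4).

3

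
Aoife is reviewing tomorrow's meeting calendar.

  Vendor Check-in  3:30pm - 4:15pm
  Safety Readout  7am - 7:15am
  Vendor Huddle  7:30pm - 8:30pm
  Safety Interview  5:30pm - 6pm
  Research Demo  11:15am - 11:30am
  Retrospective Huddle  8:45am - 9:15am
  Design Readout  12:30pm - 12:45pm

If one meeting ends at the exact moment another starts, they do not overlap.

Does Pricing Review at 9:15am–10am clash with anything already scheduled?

No — it doesn't clash with anything

Safety Readout: ends 7:15am at or before Pricing Review starts 9:15am → clear.
Retrospective Huddle: ends 9:15am at or before Pricing Review starts 9:15am → clear.
Research Demo: starts 11:15am at or after Pricing Review ends 10am → clear.
Design Readout: starts 12:30pm at or after Pricing Review ends 10am → clear.
Vendor Check-in: starts 3:30pm at or after Pricing Review ends 10am → clear.
Safety Interview: starts 5:30pm at or after Pricing Review ends 10am → clear.
Vendor Huddle: starts 7:30pm at or after Pricing Review ends 10am → clear.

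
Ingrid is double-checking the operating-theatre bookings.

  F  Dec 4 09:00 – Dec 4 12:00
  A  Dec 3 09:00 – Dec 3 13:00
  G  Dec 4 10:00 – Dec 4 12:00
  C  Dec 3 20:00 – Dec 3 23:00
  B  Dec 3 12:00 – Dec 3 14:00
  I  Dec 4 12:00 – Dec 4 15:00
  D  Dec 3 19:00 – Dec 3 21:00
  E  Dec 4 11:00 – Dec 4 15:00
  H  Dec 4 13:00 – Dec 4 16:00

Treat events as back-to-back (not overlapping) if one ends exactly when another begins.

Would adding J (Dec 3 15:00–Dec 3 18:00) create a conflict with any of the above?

No — it doesn't clash with anything

A: ends Dec 3 13:00 at or before J starts Dec 3 15:00 → clear.
B: ends Dec 3 14:00 at or before J starts Dec 3 15:00 → clear.
D: starts Dec 3 19:00 at or after J ends Dec 3 18:00 → clear.
C: starts Dec 3 20:00 at or after J ends Dec 3 18:00 → clear.
F: starts Dec 4 09:00 at or after J ends Dec 3 18:00 → clear.
G: starts Dec 4 10:00 at or after J ends Dec 3 18:00 → clear.
E: starts Dec 4 11:00 at or after J ends Dec 3 18:00 → clear.
I: starts Dec 4 12:00 at or after J ends Dec 3 18:00 → clear.
H: starts Dec 4 13:00 at or after J ends Dec 3 18:00 → clear.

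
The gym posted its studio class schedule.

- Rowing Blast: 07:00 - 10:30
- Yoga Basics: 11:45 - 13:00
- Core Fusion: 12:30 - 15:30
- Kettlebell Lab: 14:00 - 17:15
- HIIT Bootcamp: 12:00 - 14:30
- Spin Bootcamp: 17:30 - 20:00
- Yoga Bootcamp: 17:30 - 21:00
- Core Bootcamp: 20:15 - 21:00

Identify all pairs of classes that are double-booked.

Core Bootcamp & Yoga Bootcamp, Core Fusion & HIIT Bootcamp, Core Fusion & Kettlebell Lab, Core Fusion & Yoga Basics, HIIT Bootcamp & Kettlebell Lab, HIIT Bootcamp & Yoga Basics, Spin Bootcamp & Yoga Bootcamp

Two intervals overlap when each starts before the other ends.
Sorted by start: Rowing Blast, Yoga Basics, HIIT Bootcamp, Core Fusion, Kettlebell Lab, Spin Bootcamp, Yoga Bootcamp, Core Bootcamp.
Yoga Basics starts after Rowing Blast ends, so Rowing Blast has no further overlaps.
HIIT Bootcamp starts before Yoga Basics ends → Yoga Basics and HIIT Bootcamp overlap.
Core Fusion starts before Yoga Basics ends → Yoga Basics and Core Fusion overlap.
Kettlebell Lab starts after Yoga Basics ends, so Yoga Basics has no further overlaps.
Core Fusion starts before HIIT Bootcamp ends → HIIT Bootcamp and Core Fusion overlap.
Kettlebell Lab starts before HIIT Bootcamp ends → HIIT Bootcamp and Kettlebell Lab overlap.
Spin Bootcamp starts after HIIT Bootcamp ends, so HIIT Bootcamp has no further overlaps.
Kettlebell Lab starts before Core Fusion ends → Core Fusion and Kettlebell Lab overlap.
Spin Bootcamp starts after Core Fusion ends, so Core Fusion has no further overlaps.
Spin Bootcamp starts after Kettlebell Lab ends, so Kettlebell Lab has no further overlaps.
Yoga Bootcamp starts before Spin Bootcamp ends → Spin Bootcamp and Yoga Bootcamp overlap.
Core Bootcamp starts after Spin Bootcamp ends.
Core Bootcamp starts before Yoga Bootcamp ends → Yoga Bootcamp and Core Bootcamp overlap.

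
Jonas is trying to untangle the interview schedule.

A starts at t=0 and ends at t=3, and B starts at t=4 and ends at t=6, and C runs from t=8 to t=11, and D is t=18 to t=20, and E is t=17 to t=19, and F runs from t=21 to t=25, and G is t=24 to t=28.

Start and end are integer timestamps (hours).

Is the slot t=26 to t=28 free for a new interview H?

No — it overlaps G

A: ends t=3 at or before H starts t=26 → clear.
B: ends t=6 at or before H starts t=26 → clear.
C: ends t=11 at or before H starts t=26 → clear.
E: ends t=19 at or before H starts t=26 → clear.
D: ends t=20 at or before H starts t=26 → clear.
F: ends t=25 at or before H starts t=26 → clear.
G: starts t=24 before H ends t=28, and ends t=28 after H starts t=26 → overlap.
H overlaps G.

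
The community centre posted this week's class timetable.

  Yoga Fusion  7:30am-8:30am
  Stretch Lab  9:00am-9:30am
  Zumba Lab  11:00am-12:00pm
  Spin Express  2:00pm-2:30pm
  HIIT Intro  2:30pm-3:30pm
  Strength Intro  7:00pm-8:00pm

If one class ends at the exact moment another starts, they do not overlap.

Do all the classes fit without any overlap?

Sorted by start: Yoga Fusion, Stretch Lab, Zumba Lab, Spin Express, HIIT Intro, Strength Intro.
Stretch Lab starts after Yoga Fusion ends, so nothing later overlaps Yoga Fusion either.
Zumba Lab starts after Stretch Lab ends, so nothing later overlaps Stretch Lab either.
Spin Express starts after Zumba Lab ends, so nothing later overlaps Zumba Lab either.
HIIT Intro starts exactly when Spin Express ends (back-to-back, no overlap), so nothing later overlaps Spin Express either.
Strength Intro starts after HIIT Intro ends.
Every pair is clear; the schedule has no overlaps.

Yes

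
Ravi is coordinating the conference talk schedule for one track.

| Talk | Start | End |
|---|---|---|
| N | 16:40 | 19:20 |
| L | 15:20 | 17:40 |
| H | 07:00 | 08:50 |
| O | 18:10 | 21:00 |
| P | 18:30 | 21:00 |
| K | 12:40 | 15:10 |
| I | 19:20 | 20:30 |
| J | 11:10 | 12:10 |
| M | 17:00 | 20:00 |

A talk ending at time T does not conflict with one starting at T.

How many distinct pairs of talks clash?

Sorted by start: H, J, K, L, N, M, O, P, I.
J starts after H ends; H is clear from here.
K starts after J ends; J is clear from here.
L starts after K ends; K is clear from here.
N starts before L ends → L and N overlap.
M starts before L ends → L and M overlap.
O starts after L ends; L is clear from here.
M starts before N ends → N and M overlap.
O starts before N ends → N and O overlap.
P starts before N ends → N and P overlap.
I starts exactly when N ends (back-to-back, no overlap).
O starts before M ends → M and O overlap.
P starts before M ends → M and P overlap.
I starts before M ends → M and I overlap.
P starts before O ends → O and P overlap.
I starts before O ends → O and I overlap.
I starts before P ends → P and I overlap.
Overlapping pairs: I & M, I & O, I & P, L & M, L & N, M & N, M & O, M & P, N & O, N & P, O & P — 11 in total.

11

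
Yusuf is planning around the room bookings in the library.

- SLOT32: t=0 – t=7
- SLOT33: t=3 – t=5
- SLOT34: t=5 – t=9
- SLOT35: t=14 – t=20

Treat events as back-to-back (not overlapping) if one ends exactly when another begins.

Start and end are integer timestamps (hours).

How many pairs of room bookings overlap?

Two intervals overlap when each starts before the other ends.
Sorted by start: SLOT32, SLOT33, SLOT34, SLOT35.
SLOT33 starts before SLOT32 ends → SLOT32 and SLOT33 overlap.
SLOT34 starts before SLOT32 ends → SLOT32 and SLOT34 overlap.
SLOT35 starts after SLOT32 ends.
SLOT34 starts exactly when SLOT33 ends (back-to-back, no overlap), so nothing later overlaps SLOT33 either.
SLOT35 starts after SLOT34 ends.
Overlapping pairs: SLOT32 & SLOT33, SLOT32 & SLOT34 — 2 in total.

2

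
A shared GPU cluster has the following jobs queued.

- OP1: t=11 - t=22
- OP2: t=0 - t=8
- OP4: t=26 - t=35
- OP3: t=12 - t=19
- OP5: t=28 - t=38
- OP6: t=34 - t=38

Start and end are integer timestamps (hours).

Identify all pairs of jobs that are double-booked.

OP1 & OP3, OP4 & OP5, OP4 & OP6, OP5 & OP6

Sorted by start: OP2, OP1, OP3, OP4, OP5, OP6.
OP1 starts after OP2 ends; OP2 is clear from here.
OP3 starts before OP1 ends → OP1 and OP3 overlap.
OP4 starts after OP1 ends; OP1 is clear from here.
OP4 starts after OP3 ends; OP3 is clear from here.
OP5 starts before OP4 ends → OP4 and OP5 overlap.
OP6 starts before OP4 ends → OP4 and OP6 overlap.
OP6 starts before OP5 ends → OP5 and OP6 overlap.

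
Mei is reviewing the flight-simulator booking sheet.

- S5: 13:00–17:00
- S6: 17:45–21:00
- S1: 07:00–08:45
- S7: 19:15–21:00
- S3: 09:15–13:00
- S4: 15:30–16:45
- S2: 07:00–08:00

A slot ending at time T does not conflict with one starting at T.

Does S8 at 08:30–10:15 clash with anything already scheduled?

Yes — it overlaps S1, S3

S1: starts 07:00 before S8 ends 10:15, and ends 08:45 after S8 starts 08:30 → overlap.
S2: ends 08:00 at or before S8 starts 08:30 → clear.
S3: starts 09:15 before S8 ends 10:15, and ends 13:00 after S8 starts 08:30 → overlap.
S5: starts 13:00 at or after S8 ends 10:15 → clear.
S4: starts 15:30 at or after S8 ends 10:15 → clear.
S6: starts 17:45 at or after S8 ends 10:15 → clear.
S7: starts 19:15 at or after S8 ends 10:15 → clear.
S8 overlaps S1, S3.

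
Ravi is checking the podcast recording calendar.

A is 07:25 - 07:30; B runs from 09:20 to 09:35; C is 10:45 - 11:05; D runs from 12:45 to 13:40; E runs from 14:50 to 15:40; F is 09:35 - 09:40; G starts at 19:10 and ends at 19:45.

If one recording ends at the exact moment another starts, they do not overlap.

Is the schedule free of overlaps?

Sorted by start: A, B, F, C, D, E, G.
B starts after A ends; A is clear from here.
F starts exactly when B ends (back-to-back, no overlap); B is clear from here.
C starts after F ends; F is clear from here.
D starts after C ends; C is clear from here.
E starts after D ends; D is clear from here.
G starts after E ends.
Every pair is clear; the schedule has no overlaps.

Yes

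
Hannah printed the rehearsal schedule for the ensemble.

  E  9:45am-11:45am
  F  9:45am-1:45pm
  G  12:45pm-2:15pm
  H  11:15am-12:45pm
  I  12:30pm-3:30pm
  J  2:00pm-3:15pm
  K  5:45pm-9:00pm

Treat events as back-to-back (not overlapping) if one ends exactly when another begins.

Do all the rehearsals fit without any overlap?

No

Two intervals overlap when each starts before the other ends.
Sorted by start: E, F, H, I, G, J, K.
F starts before E ends → E and F overlap.
That's a conflict, so the schedule is not conflict-free.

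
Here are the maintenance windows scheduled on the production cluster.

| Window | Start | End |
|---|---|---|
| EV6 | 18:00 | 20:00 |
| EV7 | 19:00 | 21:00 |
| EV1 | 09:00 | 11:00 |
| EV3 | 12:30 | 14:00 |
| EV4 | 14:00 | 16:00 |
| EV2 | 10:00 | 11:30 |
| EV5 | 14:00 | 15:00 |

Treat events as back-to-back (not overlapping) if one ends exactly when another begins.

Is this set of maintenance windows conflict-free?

Sorted by start: EV1, EV2, EV3, EV4, EV5, EV6, EV7.
EV2 starts before EV1 ends → EV1 and EV2 overlap.
That's a conflict, so the schedule is not conflict-free.

No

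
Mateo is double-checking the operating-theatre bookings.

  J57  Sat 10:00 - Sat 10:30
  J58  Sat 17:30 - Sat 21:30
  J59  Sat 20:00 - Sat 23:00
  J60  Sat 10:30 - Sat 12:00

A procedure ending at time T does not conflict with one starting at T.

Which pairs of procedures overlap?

J58 & J59

Sorted by start: J57, J60, J58, J59.
J60 starts exactly when J57 ends (back-to-back, no overlap), so nothing later overlaps J57 either.
J58 starts after J60 ends, so nothing later overlaps J60 either.
J59 starts before J58 ends → J58 and J59 overlap.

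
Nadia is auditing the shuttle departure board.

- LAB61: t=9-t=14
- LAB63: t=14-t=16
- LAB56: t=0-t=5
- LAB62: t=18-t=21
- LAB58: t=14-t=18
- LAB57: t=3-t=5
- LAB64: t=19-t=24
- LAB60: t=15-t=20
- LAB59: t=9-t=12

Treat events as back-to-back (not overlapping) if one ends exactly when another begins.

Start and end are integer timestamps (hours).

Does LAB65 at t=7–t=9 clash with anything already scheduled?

No — it doesn't clash with anything

LAB56: ends t=5 at or before LAB65 starts t=7 → clear.
LAB57: ends t=5 at or before LAB65 starts t=7 → clear.
LAB59: starts t=9 at or after LAB65 ends t=9 → clear.
LAB61: starts t=9 at or after LAB65 ends t=9 → clear.
LAB58: starts t=14 at or after LAB65 ends t=9 → clear.
LAB63: starts t=14 at or after LAB65 ends t=9 → clear.
LAB60: starts t=15 at or after LAB65 ends t=9 → clear.
LAB62: starts t=18 at or after LAB65 ends t=9 → clear.
LAB64: starts t=19 at or after LAB65 ends t=9 → clear.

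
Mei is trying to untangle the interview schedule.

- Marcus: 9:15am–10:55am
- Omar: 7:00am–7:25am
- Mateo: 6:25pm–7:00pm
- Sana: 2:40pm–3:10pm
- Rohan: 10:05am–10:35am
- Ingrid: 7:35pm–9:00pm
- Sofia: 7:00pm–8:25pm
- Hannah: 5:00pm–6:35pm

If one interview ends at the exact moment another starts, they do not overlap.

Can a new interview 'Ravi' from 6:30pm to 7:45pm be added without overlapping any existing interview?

No — it overlaps Hannah, Ingrid, Mateo, Sofia

Omar: ends 7:25am at or before Ravi starts 6:30pm → clear.
Marcus: ends 10:55am at or before Ravi starts 6:30pm → clear.
Rohan: ends 10:35am at or before Ravi starts 6:30pm → clear.
Sana: ends 3:10pm at or before Ravi starts 6:30pm → clear.
Hannah: starts 5:00pm before Ravi ends 7:45pm, and ends 6:35pm after Ravi starts 6:30pm → overlap.
Mateo: starts 6:25pm before Ravi ends 7:45pm, and ends 7:00pm after Ravi starts 6:30pm → overlap.
Sofia: starts 7:00pm before Ravi ends 7:45pm, and ends 8:25pm after Ravi starts 6:30pm → overlap.
Ingrid: starts 7:35pm before Ravi ends 7:45pm, and ends 9:00pm after Ravi starts 6:30pm → overlap.
Ravi overlaps Sofia, Hannah, Mateo, Ingrid.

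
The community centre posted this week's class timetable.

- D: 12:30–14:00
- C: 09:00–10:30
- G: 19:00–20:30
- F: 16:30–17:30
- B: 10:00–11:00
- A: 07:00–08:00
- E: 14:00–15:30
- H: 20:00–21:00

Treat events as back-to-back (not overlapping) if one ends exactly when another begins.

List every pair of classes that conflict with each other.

B & C, G & H

Sorted by start: A, C, B, D, E, F, G, H.
C starts after A ends, so A has no further overlaps.
B starts before C ends → C and B overlap.
D starts after C ends, so C has no further overlaps.
D starts after B ends, so B has no further overlaps.
E starts exactly when D ends (back-to-back, no overlap), so D has no further overlaps.
F starts after E ends, so E has no further overlaps.
G starts after F ends, so F has no further overlaps.
H starts before G ends → G and H overlap.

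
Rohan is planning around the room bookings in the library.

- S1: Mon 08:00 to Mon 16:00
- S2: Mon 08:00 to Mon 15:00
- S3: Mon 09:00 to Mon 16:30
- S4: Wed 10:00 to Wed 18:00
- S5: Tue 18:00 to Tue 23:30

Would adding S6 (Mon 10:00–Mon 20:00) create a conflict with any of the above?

Yes — it overlaps S1, S2, S3

S1: starts Mon 08:00 before S6 ends Mon 20:00, and ends Mon 16:00 after S6 starts Mon 10:00 → overlap.
S2: starts Mon 08:00 before S6 ends Mon 20:00, and ends Mon 15:00 after S6 starts Mon 10:00 → overlap.
S3: starts Mon 09:00 before S6 ends Mon 20:00, and ends Mon 16:30 after S6 starts Mon 10:00 → overlap.
S5: starts Tue 18:00 at or after S6 ends Mon 20:00 → clear.
S4: starts Wed 10:00 at or after S6 ends Mon 20:00 → clear.
S6 overlaps S1, S2, S3.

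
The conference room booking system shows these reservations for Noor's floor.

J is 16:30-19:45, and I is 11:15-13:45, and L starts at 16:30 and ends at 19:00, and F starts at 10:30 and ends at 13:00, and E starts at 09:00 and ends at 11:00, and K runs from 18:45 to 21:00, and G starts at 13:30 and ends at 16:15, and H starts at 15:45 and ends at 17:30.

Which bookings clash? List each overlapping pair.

E & F, F & I, G & H, G & I, H & J, H & L, J & K, J & L, K & L

Sorted by start: E, F, I, G, H, J, L, K.
F starts before E ends → E and F overlap.
I starts after E ends — done with E.
I starts before F ends → F and I overlap.
G starts after F ends — done with F.
G starts before I ends → I and G overlap.
H starts after I ends — done with I.
H starts before G ends → G and H overlap.
J starts after G ends — done with G.
J starts before H ends → H and J overlap.
L starts before H ends → H and L overlap.
K starts after H ends.
L starts before J ends → J and L overlap.
K starts before J ends → J and K overlap.
K starts before L ends → L and K overlap.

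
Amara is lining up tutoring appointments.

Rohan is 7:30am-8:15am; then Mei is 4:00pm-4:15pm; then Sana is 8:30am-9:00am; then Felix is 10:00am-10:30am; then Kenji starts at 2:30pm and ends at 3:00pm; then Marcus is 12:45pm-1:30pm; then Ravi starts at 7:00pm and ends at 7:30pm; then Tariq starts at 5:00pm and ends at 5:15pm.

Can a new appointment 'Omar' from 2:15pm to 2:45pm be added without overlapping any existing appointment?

Rohan: ends 8:15am at or before Omar starts 2:15pm → clear.
Sana: ends 9:00am at or before Omar starts 2:15pm → clear.
Felix: ends 10:30am at or before Omar starts 2:15pm → clear.
Marcus: ends 1:30pm at or before Omar starts 2:15pm → clear.
Kenji: starts 2:30pm before Omar ends 2:45pm, and ends 3:00pm after Omar starts 2:15pm → overlap.
Mei: starts 4:00pm at or after Omar ends 2:45pm → clear.
Tariq: starts 5:00pm at or after Omar ends 2:45pm → clear.
Ravi: starts 7:00pm at or after Omar ends 2:45pm → clear.
Omar overlaps Kenji.

No — it overlaps Kenji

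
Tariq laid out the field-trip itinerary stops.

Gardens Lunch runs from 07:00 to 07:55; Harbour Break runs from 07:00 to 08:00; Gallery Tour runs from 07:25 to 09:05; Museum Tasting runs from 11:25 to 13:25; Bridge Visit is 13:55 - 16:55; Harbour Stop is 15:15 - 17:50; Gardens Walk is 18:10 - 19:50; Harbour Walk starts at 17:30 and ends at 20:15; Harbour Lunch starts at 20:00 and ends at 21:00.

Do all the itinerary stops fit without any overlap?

Sorted by start: Gardens Lunch, Harbour Break, Gallery Tour, Museum Tasting, Bridge Visit, Harbour Stop, Harbour Walk, Gardens Walk, Harbour Lunch.
Harbour Break starts before Gardens Lunch ends → Gardens Lunch and Harbour Break overlap.
That's a conflict, so the schedule is not conflict-free.

No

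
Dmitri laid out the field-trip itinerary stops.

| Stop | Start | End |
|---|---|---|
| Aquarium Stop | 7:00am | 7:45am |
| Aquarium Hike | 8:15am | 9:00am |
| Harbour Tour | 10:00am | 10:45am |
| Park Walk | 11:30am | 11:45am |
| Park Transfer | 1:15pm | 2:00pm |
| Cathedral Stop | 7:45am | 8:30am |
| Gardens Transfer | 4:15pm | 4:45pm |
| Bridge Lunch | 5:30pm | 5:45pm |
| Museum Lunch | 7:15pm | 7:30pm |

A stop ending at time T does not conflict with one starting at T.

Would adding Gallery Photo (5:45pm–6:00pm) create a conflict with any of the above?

No — it doesn't clash with anything

Aquarium Stop: ends 7:45am at or before Gallery Photo starts 5:45pm → clear.
Cathedral Stop: ends 8:30am at or before Gallery Photo starts 5:45pm → clear.
Aquarium Hike: ends 9:00am at or before Gallery Photo starts 5:45pm → clear.
Harbour Tour: ends 10:45am at or before Gallery Photo starts 5:45pm → clear.
Park Walk: ends 11:45am at or before Gallery Photo starts 5:45pm → clear.
Park Transfer: ends 2:00pm at or before Gallery Photo starts 5:45pm → clear.
Gardens Transfer: ends 4:45pm at or before Gallery Photo starts 5:45pm → clear.
Bridge Lunch: ends 5:45pm at or before Gallery Photo starts 5:45pm → clear.
Museum Lunch: starts 7:15pm at or after Gallery Photo ends 6:00pm → clear.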